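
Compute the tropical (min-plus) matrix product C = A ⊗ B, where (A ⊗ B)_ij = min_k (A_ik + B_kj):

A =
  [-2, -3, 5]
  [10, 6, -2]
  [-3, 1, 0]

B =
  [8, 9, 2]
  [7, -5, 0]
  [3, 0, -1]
A ⊗ B =
  [4, -8, -3]
  [1, -2, -3]
  [3, -4, -1]

Apply the min-plus product entry-by-entry:
  C[0][0] = min over k of (A[0][0] + B[0][0] = -2 + 8 = 6, A[0][1] + B[1][0] = -3 + 7 = 4, A[0][2] + B[2][0] = 5 + 3 = 8) = 4 (attained at k = 1)
  C[0][1] = min over k of (A[0][0] + B[0][1] = -2 + 9 = 7, A[0][1] + B[1][1] = -3 + -5 = -8, A[0][2] + B[2][1] = 5 + 0 = 5) = -8 (attained at k = 1)
  C[0][2] = min over k of (A[0][0] + B[0][2] = -2 + 2 = 0, A[0][1] + B[1][2] = -3 + 0 = -3, A[0][2] + B[2][2] = 5 + -1 = 4) = -3 (attained at k = 1)
  C[1][0] = min over k of (A[1][0] + B[0][0] = 10 + 8 = 18, A[1][1] + B[1][0] = 6 + 7 = 13, A[1][2] + B[2][0] = -2 + 3 = 1) = 1 (attained at k = 2)
  C[1][1] = min over k of (A[1][0] + B[0][1] = 10 + 9 = 19, A[1][1] + B[1][1] = 6 + -5 = 1, A[1][2] + B[2][1] = -2 + 0 = -2) = -2 (attained at k = 2)
  C[1][2] = min over k of (A[1][0] + B[0][2] = 10 + 2 = 12, A[1][1] + B[1][2] = 6 + 0 = 6, A[1][2] + B[2][2] = -2 + -1 = -3) = -3 (attained at k = 2)
  C[2][0] = min over k of (A[2][0] + B[0][0] = -3 + 8 = 5, A[2][1] + B[1][0] = 1 + 7 = 8, A[2][2] + B[2][0] = 0 + 3 = 3) = 3 (attained at k = 2)
  C[2][1] = min over k of (A[2][0] + B[0][1] = -3 + 9 = 6, A[2][1] + B[1][1] = 1 + -5 = -4, A[2][2] + B[2][1] = 0 + 0 = 0) = -4 (attained at k = 1)
  C[2][2] = min over k of (A[2][0] + B[0][2] = -3 + 2 = -1, A[2][1] + B[1][2] = 1 + 0 = 1, A[2][2] + B[2][2] = 0 + -1 = -1) = -1 (attained at k = 0)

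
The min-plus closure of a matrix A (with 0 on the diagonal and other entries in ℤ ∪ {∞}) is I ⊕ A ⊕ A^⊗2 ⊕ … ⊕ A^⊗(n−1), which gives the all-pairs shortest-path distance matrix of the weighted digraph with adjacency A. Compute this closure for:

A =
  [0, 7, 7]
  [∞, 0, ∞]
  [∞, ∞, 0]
Closure =
  [0, 7, 7]
  [∞, 0, ∞]
  [∞, ∞, 0]

This is the Floyd-Warshall all-pairs shortest-path computation. For each intermediate vertex k = 0, 1, …, 2, update dist[i][j] ← min(dist[i][j], dist[i][k] + dist[k][j]). The final matrix gives, for each (i, j), the minimum total weight of any directed path from i to j (possibly empty when i = j).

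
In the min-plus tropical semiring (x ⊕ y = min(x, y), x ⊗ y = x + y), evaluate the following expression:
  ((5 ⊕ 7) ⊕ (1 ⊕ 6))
((5 ⊕ 7) ⊕ (1 ⊕ 6)) = 1

Expand innermost to outermost. Recall ⊕ takes the minimum of its arguments and ⊗ takes their sum. Working out the expression ((5 ⊕ 7) ⊕ (1 ⊕ 6)) gives 1.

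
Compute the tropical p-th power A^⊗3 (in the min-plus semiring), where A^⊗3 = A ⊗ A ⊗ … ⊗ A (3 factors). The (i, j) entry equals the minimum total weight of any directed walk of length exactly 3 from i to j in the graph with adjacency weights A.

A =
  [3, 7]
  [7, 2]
A^⊗3 =
  [9, 11]
  [11, 6]

Each entry (A^⊗3)_ij equals the minimum over all length-3 walks i = v_0 → v_1 → … → v_3 = j of Σ_t A[v_t][v_{t+1}]. For example, for (i, j) = (0, 1) we minimise over 4 possible intermediate vertex sequences; the minimum is 11, attained along the walk 0 → 1 → 1 → 1.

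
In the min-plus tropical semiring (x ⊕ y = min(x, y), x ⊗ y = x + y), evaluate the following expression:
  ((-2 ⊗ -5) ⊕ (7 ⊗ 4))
((-2 ⊗ -5) ⊕ (7 ⊗ 4)) = -7

Expand innermost to outermost. Recall ⊕ takes the minimum of its arguments and ⊗ takes their sum. Working out the expression ((-2 ⊗ -5) ⊕ (7 ⊗ 4)) gives -7.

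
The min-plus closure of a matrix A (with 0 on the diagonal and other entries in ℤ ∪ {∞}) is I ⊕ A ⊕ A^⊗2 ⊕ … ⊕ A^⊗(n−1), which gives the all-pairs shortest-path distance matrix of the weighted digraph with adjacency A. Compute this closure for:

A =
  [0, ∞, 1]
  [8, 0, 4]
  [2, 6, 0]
Closure =
  [0, 7, 1]
  [6, 0, 4]
  [2, 6, 0]

This is the Floyd-Warshall all-pairs shortest-path computation. For each intermediate vertex k = 0, 1, …, 2, update dist[i][j] ← min(dist[i][j], dist[i][k] + dist[k][j]). The final matrix gives, for each (i, j), the minimum total weight of any directed path from i to j (possibly empty when i = j).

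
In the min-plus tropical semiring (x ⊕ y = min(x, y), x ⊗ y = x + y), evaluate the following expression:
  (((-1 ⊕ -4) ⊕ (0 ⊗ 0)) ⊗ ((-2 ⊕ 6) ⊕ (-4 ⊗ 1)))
(((-1 ⊕ -4) ⊕ (0 ⊗ 0)) ⊗ ((-2 ⊕ 6) ⊕ (-4 ⊗ 1))) = -7

Expand innermost to outermost. Recall ⊕ takes the minimum of its arguments and ⊗ takes their sum. Working out the expression (((-1 ⊕ -4) ⊕ (0 ⊗ 0)) ⊗ ((-2 ⊕ 6) ⊕ (-4 ⊗ 1))) gives -7.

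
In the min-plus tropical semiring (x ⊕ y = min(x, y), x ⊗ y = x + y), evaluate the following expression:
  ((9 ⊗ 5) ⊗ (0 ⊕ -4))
((9 ⊗ 5) ⊗ (0 ⊕ -4)) = 10

Expand innermost to outermost. Recall ⊕ takes the minimum of its arguments and ⊗ takes their sum. Working out the expression ((9 ⊗ 5) ⊗ (0 ⊕ -4)) gives 10.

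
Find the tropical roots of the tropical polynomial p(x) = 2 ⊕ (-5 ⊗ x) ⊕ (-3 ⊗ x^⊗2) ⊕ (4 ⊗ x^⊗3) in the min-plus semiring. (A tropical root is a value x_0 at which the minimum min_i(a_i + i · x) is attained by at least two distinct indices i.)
Roots: {-7, -2, 7}

Each tropical root is a break point of the lower envelope of the lines y = a_i + i · x (there are 4 lines, with slopes 0, 1, ..., 3). Only the lines that attain the minimum somewhere contribute to roots; other lines are dominated. Here the surviving (envelope) indices are i = 3, i = 2, i = 1, i = 0.
Intersections between consecutive envelope lines give the roots: for adjacent envelope indices i < j the intersection is x = (a_i − a_j) / (j − i). Reading off the sorted break points: {-7, -2, 7}.
Verification: at each break x_0, at least two indices attain the minimum of min_i(a_i + i · x_0).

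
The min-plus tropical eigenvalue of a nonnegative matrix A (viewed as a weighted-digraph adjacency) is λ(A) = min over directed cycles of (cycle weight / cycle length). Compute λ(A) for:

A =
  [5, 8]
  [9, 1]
λ(A) = 1

Enumerate directed cycles and compute their means (weight / length). Sample:
  cycle 0 → 0: weight = 5, length = 1, mean = 5/1 ≈ 5.000
  cycle 1 → 1: weight = 1, length = 1, mean = 1/1 ≈ 1.000
  cycle 0 → 1 → 0: weight = 17, length = 2, mean = 17/2 ≈ 8.500
  cycle 1 → 0 → 1: weight = 17, length = 2, mean = 17/2 ≈ 8.500
Minimum mean = 1.000, attained e.g. along the cycle 1 → 1 with weight 1 and length 1. So λ(A) = 1/1 = 1.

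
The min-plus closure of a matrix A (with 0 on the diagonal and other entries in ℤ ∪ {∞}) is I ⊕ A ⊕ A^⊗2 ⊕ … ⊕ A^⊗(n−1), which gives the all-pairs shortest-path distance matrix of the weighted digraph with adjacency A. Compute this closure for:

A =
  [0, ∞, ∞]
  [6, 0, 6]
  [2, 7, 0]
Closure =
  [0, ∞, ∞]
  [6, 0, 6]
  [2, 7, 0]

This is the Floyd-Warshall all-pairs shortest-path computation. For each intermediate vertex k = 0, 1, …, 2, update dist[i][j] ← min(dist[i][j], dist[i][k] + dist[k][j]). The final matrix gives, for each (i, j), the minimum total weight of any directed path from i to j (possibly empty when i = j).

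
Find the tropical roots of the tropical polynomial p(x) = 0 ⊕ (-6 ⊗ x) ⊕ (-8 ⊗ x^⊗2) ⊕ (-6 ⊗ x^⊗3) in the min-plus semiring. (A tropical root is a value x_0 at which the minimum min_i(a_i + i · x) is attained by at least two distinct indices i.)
Roots: {-2, 2, 6}

Each tropical root is a break point of the lower envelope of the lines y = a_i + i · x (there are 4 lines, with slopes 0, 1, ..., 3). Only the lines that attain the minimum somewhere contribute to roots; other lines are dominated. Here the surviving (envelope) indices are i = 3, i = 2, i = 1, i = 0.
Intersections between consecutive envelope lines give the roots: for adjacent envelope indices i < j the intersection is x = (a_i − a_j) / (j − i). Reading off the sorted break points: {-2, 2, 6}.
Verification: at each break x_0, at least two indices attain the minimum of min_i(a_i + i · x_0).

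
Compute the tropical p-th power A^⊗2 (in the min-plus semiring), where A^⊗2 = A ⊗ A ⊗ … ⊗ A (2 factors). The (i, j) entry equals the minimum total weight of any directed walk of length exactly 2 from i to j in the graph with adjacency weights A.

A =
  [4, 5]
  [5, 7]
A^⊗2 =
  [8, 9]
  [9, 10]

Each entry (A^⊗2)_ij equals the minimum over all length-2 walks i = v_0 → v_1 → … → v_2 = j of Σ_t A[v_t][v_{t+1}]. For example, for (i, j) = (0, 1) we minimise over 2 possible intermediate vertex sequences; the minimum is 9, attained along the walk 0 → 0 → 1.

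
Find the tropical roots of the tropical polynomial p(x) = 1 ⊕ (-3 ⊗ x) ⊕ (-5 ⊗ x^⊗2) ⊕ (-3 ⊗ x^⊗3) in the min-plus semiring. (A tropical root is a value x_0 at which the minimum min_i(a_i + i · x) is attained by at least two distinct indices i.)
Roots: {-2, 2, 4}

Each tropical root is a break point of the lower envelope of the lines y = a_i + i · x (there are 4 lines, with slopes 0, 1, ..., 3). Only the lines that attain the minimum somewhere contribute to roots; other lines are dominated. Here the surviving (envelope) indices are i = 3, i = 2, i = 1, i = 0.
Intersections between consecutive envelope lines give the roots: for adjacent envelope indices i < j the intersection is x = (a_i − a_j) / (j − i). Reading off the sorted break points: {-2, 2, 4}.
Verification: at each break x_0, at least two indices attain the minimum of min_i(a_i + i · x_0).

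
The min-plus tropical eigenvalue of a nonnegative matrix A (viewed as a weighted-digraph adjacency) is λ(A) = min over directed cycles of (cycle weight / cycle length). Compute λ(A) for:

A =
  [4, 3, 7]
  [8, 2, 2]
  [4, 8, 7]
λ(A) = 2

Enumerate directed cycles and compute their means (weight / length). Sample:
  cycle 0 → 0: weight = 4, length = 1, mean = 4/1 ≈ 4.000
  cycle 1 → 1: weight = 2, length = 1, mean = 2/1 ≈ 2.000
  cycle 2 → 2: weight = 7, length = 1, mean = 7/1 ≈ 7.000
  cycle 0 → 1 → 0: weight = 11, length = 2, mean = 11/2 ≈ 5.500
  cycle 0 → 2 → 0: weight = 11, length = 2, mean = 11/2 ≈ 5.500
  cycle 1 → 0 → 1: weight = 11, length = 2, mean = 11/2 ≈ 5.500
Minimum mean = 2.000, attained e.g. along the cycle 1 → 1 with weight 2 and length 1. So λ(A) = 2/1 = 2.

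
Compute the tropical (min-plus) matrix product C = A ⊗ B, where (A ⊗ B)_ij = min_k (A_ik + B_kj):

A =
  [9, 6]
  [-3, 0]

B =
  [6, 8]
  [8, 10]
A ⊗ B =
  [14, 16]
  [3, 5]

Apply the min-plus product entry-by-entry:
  C[0][0] = min over k of (A[0][0] + B[0][0] = 9 + 6 = 15, A[0][1] + B[1][0] = 6 + 8 = 14) = 14 (attained at k = 1)
  C[0][1] = min over k of (A[0][0] + B[0][1] = 9 + 8 = 17, A[0][1] + B[1][1] = 6 + 10 = 16) = 16 (attained at k = 1)
  C[1][0] = min over k of (A[1][0] + B[0][0] = -3 + 6 = 3, A[1][1] + B[1][0] = 0 + 8 = 8) = 3 (attained at k = 0)
  C[1][1] = min over k of (A[1][0] + B[0][1] = -3 + 8 = 5, A[1][1] + B[1][1] = 0 + 10 = 10) = 5 (attained at k = 0)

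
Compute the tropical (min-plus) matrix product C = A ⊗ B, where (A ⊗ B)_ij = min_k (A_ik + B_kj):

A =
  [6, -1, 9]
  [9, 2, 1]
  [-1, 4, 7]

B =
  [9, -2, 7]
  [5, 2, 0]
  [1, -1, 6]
A ⊗ B =
  [4, 1, -1]
  [2, 0, 2]
  [8, -3, 4]

Apply the min-plus product entry-by-entry:
  C[0][0] = min over k of (A[0][0] + B[0][0] = 6 + 9 = 15, A[0][1] + B[1][0] = -1 + 5 = 4, A[0][2] + B[2][0] = 9 + 1 = 10) = 4 (attained at k = 1)
  C[0][1] = min over k of (A[0][0] + B[0][1] = 6 + -2 = 4, A[0][1] + B[1][1] = -1 + 2 = 1, A[0][2] + B[2][1] = 9 + -1 = 8) = 1 (attained at k = 1)
  C[0][2] = min over k of (A[0][0] + B[0][2] = 6 + 7 = 13, A[0][1] + B[1][2] = -1 + 0 = -1, A[0][2] + B[2][2] = 9 + 6 = 15) = -1 (attained at k = 1)
  C[1][0] = min over k of (A[1][0] + B[0][0] = 9 + 9 = 18, A[1][1] + B[1][0] = 2 + 5 = 7, A[1][2] + B[2][0] = 1 + 1 = 2) = 2 (attained at k = 2)
  C[1][1] = min over k of (A[1][0] + B[0][1] = 9 + -2 = 7, A[1][1] + B[1][1] = 2 + 2 = 4, A[1][2] + B[2][1] = 1 + -1 = 0) = 0 (attained at k = 2)
  C[1][2] = min over k of (A[1][0] + B[0][2] = 9 + 7 = 16, A[1][1] + B[1][2] = 2 + 0 = 2, A[1][2] + B[2][2] = 1 + 6 = 7) = 2 (attained at k = 1)
  C[2][0] = min over k of (A[2][0] + B[0][0] = -1 + 9 = 8, A[2][1] + B[1][0] = 4 + 5 = 9, A[2][2] + B[2][0] = 7 + 1 = 8) = 8 (attained at k = 0)
  C[2][1] = min over k of (A[2][0] + B[0][1] = -1 + -2 = -3, A[2][1] + B[1][1] = 4 + 2 = 6, A[2][2] + B[2][1] = 7 + -1 = 6) = -3 (attained at k = 0)
  C[2][2] = min over k of (A[2][0] + B[0][2] = -1 + 7 = 6, A[2][1] + B[1][2] = 4 + 0 = 4, A[2][2] + B[2][2] = 7 + 6 = 13) = 4 (attained at k = 1)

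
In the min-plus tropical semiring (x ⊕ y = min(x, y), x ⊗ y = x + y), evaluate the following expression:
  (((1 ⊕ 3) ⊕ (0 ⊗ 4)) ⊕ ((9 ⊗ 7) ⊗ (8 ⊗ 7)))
(((1 ⊕ 3) ⊕ (0 ⊗ 4)) ⊕ ((9 ⊗ 7) ⊗ (8 ⊗ 7))) = 1

Expand innermost to outermost. Recall ⊕ takes the minimum of its arguments and ⊗ takes their sum. Working out the expression (((1 ⊕ 3) ⊕ (0 ⊗ 4)) ⊕ ((9 ⊗ 7) ⊗ (8 ⊗ 7))) gives 1.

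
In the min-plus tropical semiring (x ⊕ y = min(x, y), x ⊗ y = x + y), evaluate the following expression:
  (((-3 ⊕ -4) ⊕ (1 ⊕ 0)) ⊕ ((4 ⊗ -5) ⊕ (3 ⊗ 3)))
(((-3 ⊕ -4) ⊕ (1 ⊕ 0)) ⊕ ((4 ⊗ -5) ⊕ (3 ⊗ 3))) = -4

Expand innermost to outermost. Recall ⊕ takes the minimum of its arguments and ⊗ takes their sum. Working out the expression (((-3 ⊕ -4) ⊕ (1 ⊕ 0)) ⊕ ((4 ⊗ -5) ⊕ (3 ⊗ 3))) gives -4.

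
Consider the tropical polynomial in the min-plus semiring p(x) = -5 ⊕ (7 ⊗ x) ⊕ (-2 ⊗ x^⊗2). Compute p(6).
p(6) = -5

A tropical monomial a ⊗ x^⊗i evaluates to a + i · x. Evaluating each term at x = 6:
  Term 0 contributes -5 + 0 · 6 = -5
  Term 1 contributes 7 + 1 · 6 = 13
  Term 2 contributes -2 + 2 · 6 = 10
p(6) = ⊕ of these = min[-5, 13, 10] = -5.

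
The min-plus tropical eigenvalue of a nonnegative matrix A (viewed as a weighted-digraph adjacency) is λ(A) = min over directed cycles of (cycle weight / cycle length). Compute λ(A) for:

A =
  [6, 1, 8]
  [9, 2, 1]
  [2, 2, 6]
λ(A) = 4/3

Enumerate directed cycles and compute their means (weight / length). Sample:
  cycle 0 → 0: weight = 6, length = 1, mean = 6/1 ≈ 6.000
  cycle 1 → 1: weight = 2, length = 1, mean = 2/1 ≈ 2.000
  cycle 2 → 2: weight = 6, length = 1, mean = 6/1 ≈ 6.000
  cycle 0 → 1 → 0: weight = 10, length = 2, mean = 10/2 ≈ 5.000
  cycle 0 → 2 → 0: weight = 10, length = 2, mean = 10/2 ≈ 5.000
  cycle 1 → 0 → 1: weight = 10, length = 2, mean = 10/2 ≈ 5.000
Minimum mean = 1.333, attained e.g. along the cycle 0 → 1 → 2 → 0 with weight 4 and length 3. So λ(A) = 4/3 = 4/3.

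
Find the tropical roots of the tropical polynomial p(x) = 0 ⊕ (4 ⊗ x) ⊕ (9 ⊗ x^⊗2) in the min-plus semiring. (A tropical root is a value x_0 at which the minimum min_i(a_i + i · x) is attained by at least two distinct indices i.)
Roots: {-5, -4}

Each tropical root is a break point of the lower envelope of the lines y = a_i + i · x (there are 3 lines, with slopes 0, 1, ..., 2). Only the lines that attain the minimum somewhere contribute to roots; other lines are dominated. Here the surviving (envelope) indices are i = 2, i = 1, i = 0.
Intersections between consecutive envelope lines give the roots: for adjacent envelope indices i < j the intersection is x = (a_i − a_j) / (j − i). Reading off the sorted break points: {-5, -4}.
Verification: at each break x_0, at least two indices attain the minimum of min_i(a_i + i · x_0).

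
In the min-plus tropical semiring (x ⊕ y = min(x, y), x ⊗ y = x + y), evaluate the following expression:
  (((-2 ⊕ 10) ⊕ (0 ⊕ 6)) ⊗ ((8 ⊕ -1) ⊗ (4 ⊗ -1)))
(((-2 ⊕ 10) ⊕ (0 ⊕ 6)) ⊗ ((8 ⊕ -1) ⊗ (4 ⊗ -1))) = 0

Expand innermost to outermost. Recall ⊕ takes the minimum of its arguments and ⊗ takes their sum. Working out the expression (((-2 ⊕ 10) ⊕ (0 ⊕ 6)) ⊗ ((8 ⊕ -1) ⊗ (4 ⊗ -1))) gives 0.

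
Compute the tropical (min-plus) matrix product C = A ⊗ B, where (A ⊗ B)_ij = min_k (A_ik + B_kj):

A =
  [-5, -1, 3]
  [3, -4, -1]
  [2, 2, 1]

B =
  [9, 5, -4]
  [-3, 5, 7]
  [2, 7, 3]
A ⊗ B =
  [-4, 0, -9]
  [-7, 1, -1]
  [-1, 7, -2]

Apply the min-plus product entry-by-entry:
  C[0][0] = min over k of (A[0][0] + B[0][0] = -5 + 9 = 4, A[0][1] + B[1][0] = -1 + -3 = -4, A[0][2] + B[2][0] = 3 + 2 = 5) = -4 (attained at k = 1)
  C[0][1] = min over k of (A[0][0] + B[0][1] = -5 + 5 = 0, A[0][1] + B[1][1] = -1 + 5 = 4, A[0][2] + B[2][1] = 3 + 7 = 10) = 0 (attained at k = 0)
  C[0][2] = min over k of (A[0][0] + B[0][2] = -5 + -4 = -9, A[0][1] + B[1][2] = -1 + 7 = 6, A[0][2] + B[2][2] = 3 + 3 = 6) = -9 (attained at k = 0)
  C[1][0] = min over k of (A[1][0] + B[0][0] = 3 + 9 = 12, A[1][1] + B[1][0] = -4 + -3 = -7, A[1][2] + B[2][0] = -1 + 2 = 1) = -7 (attained at k = 1)
  C[1][1] = min over k of (A[1][0] + B[0][1] = 3 + 5 = 8, A[1][1] + B[1][1] = -4 + 5 = 1, A[1][2] + B[2][1] = -1 + 7 = 6) = 1 (attained at k = 1)
  C[1][2] = min over k of (A[1][0] + B[0][2] = 3 + -4 = -1, A[1][1] + B[1][2] = -4 + 7 = 3, A[1][2] + B[2][2] = -1 + 3 = 2) = -1 (attained at k = 0)
  C[2][0] = min over k of (A[2][0] + B[0][0] = 2 + 9 = 11, A[2][1] + B[1][0] = 2 + -3 = -1, A[2][2] + B[2][0] = 1 + 2 = 3) = -1 (attained at k = 1)
  C[2][1] = min over k of (A[2][0] + B[0][1] = 2 + 5 = 7, A[2][1] + B[1][1] = 2 + 5 = 7, A[2][2] + B[2][1] = 1 + 7 = 8) = 7 (attained at k = 0)
  C[2][2] = min over k of (A[2][0] + B[0][2] = 2 + -4 = -2, A[2][1] + B[1][2] = 2 + 7 = 9, A[2][2] + B[2][2] = 1 + 3 = 4) = -2 (attained at k = 0)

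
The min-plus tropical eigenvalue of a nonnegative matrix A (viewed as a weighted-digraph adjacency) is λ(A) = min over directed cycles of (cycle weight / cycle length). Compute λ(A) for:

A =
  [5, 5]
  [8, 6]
λ(A) = 5

Enumerate directed cycles and compute their means (weight / length). Sample:
  cycle 0 → 0: weight = 5, length = 1, mean = 5/1 ≈ 5.000
  cycle 1 → 1: weight = 6, length = 1, mean = 6/1 ≈ 6.000
  cycle 0 → 1 → 0: weight = 13, length = 2, mean = 13/2 ≈ 6.500
  cycle 1 → 0 → 1: weight = 13, length = 2, mean = 13/2 ≈ 6.500
Minimum mean = 5.000, attained e.g. along the cycle 0 → 0 with weight 5 and length 1. So λ(A) = 5/1 = 5.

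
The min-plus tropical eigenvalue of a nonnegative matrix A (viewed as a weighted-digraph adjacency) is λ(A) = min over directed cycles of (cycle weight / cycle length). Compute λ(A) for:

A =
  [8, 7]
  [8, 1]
λ(A) = 1

Enumerate directed cycles and compute their means (weight / length). Sample:
  cycle 0 → 0: weight = 8, length = 1, mean = 8/1 ≈ 8.000
  cycle 1 → 1: weight = 1, length = 1, mean = 1/1 ≈ 1.000
  cycle 0 → 1 → 0: weight = 15, length = 2, mean = 15/2 ≈ 7.500
  cycle 1 → 0 → 1: weight = 15, length = 2, mean = 15/2 ≈ 7.500
Minimum mean = 1.000, attained e.g. along the cycle 1 → 1 with weight 1 and length 1. So λ(A) = 1/1 = 1.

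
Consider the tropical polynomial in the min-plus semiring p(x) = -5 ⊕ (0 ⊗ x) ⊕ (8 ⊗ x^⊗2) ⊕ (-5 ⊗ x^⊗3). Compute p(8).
p(8) = -5

A tropical monomial a ⊗ x^⊗i evaluates to a + i · x. Evaluating each term at x = 8:
  Term 0 contributes -5 + 0 · 8 = -5
  Term 1 contributes 0 + 1 · 8 = 8
  Term 2 contributes 8 + 2 · 8 = 24
  Term 3 contributes -5 + 3 · 8 = 19
p(8) = ⊕ of these = min[-5, 8, 24, 19] = -5.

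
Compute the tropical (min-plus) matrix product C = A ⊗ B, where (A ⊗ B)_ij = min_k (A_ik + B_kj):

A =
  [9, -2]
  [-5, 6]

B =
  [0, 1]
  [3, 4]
A ⊗ B =
  [1, 2]
  [-5, -4]

Apply the min-plus product entry-by-entry:
  C[0][0] = min over k of (A[0][0] + B[0][0] = 9 + 0 = 9, A[0][1] + B[1][0] = -2 + 3 = 1) = 1 (attained at k = 1)
  C[0][1] = min over k of (A[0][0] + B[0][1] = 9 + 1 = 10, A[0][1] + B[1][1] = -2 + 4 = 2) = 2 (attained at k = 1)
  C[1][0] = min over k of (A[1][0] + B[0][0] = -5 + 0 = -5, A[1][1] + B[1][0] = 6 + 3 = 9) = -5 (attained at k = 0)
  C[1][1] = min over k of (A[1][0] + B[0][1] = -5 + 1 = -4, A[1][1] + B[1][1] = 6 + 4 = 10) = -4 (attained at k = 0)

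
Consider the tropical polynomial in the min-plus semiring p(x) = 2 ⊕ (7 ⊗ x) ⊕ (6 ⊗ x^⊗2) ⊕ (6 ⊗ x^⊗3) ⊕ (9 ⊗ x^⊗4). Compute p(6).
p(6) = 2

A tropical monomial a ⊗ x^⊗i evaluates to a + i · x. Evaluating each term at x = 6:
  Term 0 contributes 2 + 0 · 6 = 2
  Term 1 contributes 7 + 1 · 6 = 13
  Term 2 contributes 6 + 2 · 6 = 18
  Term 3 contributes 6 + 3 · 6 = 24
  Term 4 contributes 9 + 4 · 6 = 33
p(6) = ⊕ of these = min[2, 13, 18, 24, 33] = 2.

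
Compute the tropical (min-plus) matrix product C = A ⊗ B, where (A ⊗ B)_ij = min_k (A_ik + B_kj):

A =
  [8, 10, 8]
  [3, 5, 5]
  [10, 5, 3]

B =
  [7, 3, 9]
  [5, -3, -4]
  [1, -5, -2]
A ⊗ B =
  [9, 3, 6]
  [6, 0, 1]
  [4, -2, 1]

Apply the min-plus product entry-by-entry:
  C[0][0] = min over k of (A[0][0] + B[0][0] = 8 + 7 = 15, A[0][1] + B[1][0] = 10 + 5 = 15, A[0][2] + B[2][0] = 8 + 1 = 9) = 9 (attained at k = 2)
  C[0][1] = min over k of (A[0][0] + B[0][1] = 8 + 3 = 11, A[0][1] + B[1][1] = 10 + -3 = 7, A[0][2] + B[2][1] = 8 + -5 = 3) = 3 (attained at k = 2)
  C[0][2] = min over k of (A[0][0] + B[0][2] = 8 + 9 = 17, A[0][1] + B[1][2] = 10 + -4 = 6, A[0][2] + B[2][2] = 8 + -2 = 6) = 6 (attained at k = 1)
  C[1][0] = min over k of (A[1][0] + B[0][0] = 3 + 7 = 10, A[1][1] + B[1][0] = 5 + 5 = 10, A[1][2] + B[2][0] = 5 + 1 = 6) = 6 (attained at k = 2)
  C[1][1] = min over k of (A[1][0] + B[0][1] = 3 + 3 = 6, A[1][1] + B[1][1] = 5 + -3 = 2, A[1][2] + B[2][1] = 5 + -5 = 0) = 0 (attained at k = 2)
  C[1][2] = min over k of (A[1][0] + B[0][2] = 3 + 9 = 12, A[1][1] + B[1][2] = 5 + -4 = 1, A[1][2] + B[2][2] = 5 + -2 = 3) = 1 (attained at k = 1)
  C[2][0] = min over k of (A[2][0] + B[0][0] = 10 + 7 = 17, A[2][1] + B[1][0] = 5 + 5 = 10, A[2][2] + B[2][0] = 3 + 1 = 4) = 4 (attained at k = 2)
  C[2][1] = min over k of (A[2][0] + B[0][1] = 10 + 3 = 13, A[2][1] + B[1][1] = 5 + -3 = 2, A[2][2] + B[2][1] = 3 + -5 = -2) = -2 (attained at k = 2)
  C[2][2] = min over k of (A[2][0] + B[0][2] = 10 + 9 = 19, A[2][1] + B[1][2] = 5 + -4 = 1, A[2][2] + B[2][2] = 3 + -2 = 1) = 1 (attained at k = 1)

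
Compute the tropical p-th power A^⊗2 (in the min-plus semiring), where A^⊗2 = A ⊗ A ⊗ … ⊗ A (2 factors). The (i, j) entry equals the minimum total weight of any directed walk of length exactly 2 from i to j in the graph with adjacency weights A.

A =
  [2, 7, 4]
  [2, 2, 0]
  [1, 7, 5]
A^⊗2 =
  [4, 9, 6]
  [1, 4, 2]
  [3, 8, 5]

Each entry (A^⊗2)_ij equals the minimum over all length-2 walks i = v_0 → v_1 → … → v_2 = j of Σ_t A[v_t][v_{t+1}]. For example, for (i, j) = (0, 2) we minimise over 3 possible intermediate vertex sequences; the minimum is 6, attained along the walk 0 → 0 → 2.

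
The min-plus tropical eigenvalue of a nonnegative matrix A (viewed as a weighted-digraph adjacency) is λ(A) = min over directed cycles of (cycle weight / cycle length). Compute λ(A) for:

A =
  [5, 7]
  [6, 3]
λ(A) = 3

Enumerate directed cycles and compute their means (weight / length). Sample:
  cycle 0 → 0: weight = 5, length = 1, mean = 5/1 ≈ 5.000
  cycle 1 → 1: weight = 3, length = 1, mean = 3/1 ≈ 3.000
  cycle 0 → 1 → 0: weight = 13, length = 2, mean = 13/2 ≈ 6.500
  cycle 1 → 0 → 1: weight = 13, length = 2, mean = 13/2 ≈ 6.500
Minimum mean = 3.000, attained e.g. along the cycle 1 → 1 with weight 3 and length 1. So λ(A) = 3/1 = 3.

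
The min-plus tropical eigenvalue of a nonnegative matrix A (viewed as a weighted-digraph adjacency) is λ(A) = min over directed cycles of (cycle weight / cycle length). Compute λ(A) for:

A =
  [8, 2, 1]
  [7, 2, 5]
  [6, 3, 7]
λ(A) = 2

Enumerate directed cycles and compute their means (weight / length). Sample:
  cycle 0 → 0: weight = 8, length = 1, mean = 8/1 ≈ 8.000
  cycle 1 → 1: weight = 2, length = 1, mean = 2/1 ≈ 2.000
  cycle 2 → 2: weight = 7, length = 1, mean = 7/1 ≈ 7.000
  cycle 0 → 1 → 0: weight = 9, length = 2, mean = 9/2 ≈ 4.500
  cycle 0 → 2 → 0: weight = 7, length = 2, mean = 7/2 ≈ 3.500
  cycle 1 → 0 → 1: weight = 9, length = 2, mean = 9/2 ≈ 4.500
Minimum mean = 2.000, attained e.g. along the cycle 1 → 1 with weight 2 and length 1. So λ(A) = 2/1 = 2.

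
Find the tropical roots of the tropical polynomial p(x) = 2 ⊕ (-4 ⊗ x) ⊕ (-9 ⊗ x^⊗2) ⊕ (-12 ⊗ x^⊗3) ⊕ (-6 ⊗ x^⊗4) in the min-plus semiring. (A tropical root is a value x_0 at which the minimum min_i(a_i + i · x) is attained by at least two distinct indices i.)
Roots: {-6, 3, 5, 6}

Each tropical root is a break point of the lower envelope of the lines y = a_i + i · x (there are 5 lines, with slopes 0, 1, ..., 4). Only the lines that attain the minimum somewhere contribute to roots; other lines are dominated. Here the surviving (envelope) indices are i = 4, i = 3, i = 2, i = 1, i = 0.
Intersections between consecutive envelope lines give the roots: for adjacent envelope indices i < j the intersection is x = (a_i − a_j) / (j − i). Reading off the sorted break points: {-6, 3, 5, 6}.
Verification: at each break x_0, at least two indices attain the minimum of min_i(a_i + i · x_0).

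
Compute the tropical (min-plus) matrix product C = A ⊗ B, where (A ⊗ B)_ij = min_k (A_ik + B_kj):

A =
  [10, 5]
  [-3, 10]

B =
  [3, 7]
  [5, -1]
A ⊗ B =
  [10, 4]
  [0, 4]

Apply the min-plus product entry-by-entry:
  C[0][0] = min over k of (A[0][0] + B[0][0] = 10 + 3 = 13, A[0][1] + B[1][0] = 5 + 5 = 10) = 10 (attained at k = 1)
  C[0][1] = min over k of (A[0][0] + B[0][1] = 10 + 7 = 17, A[0][1] + B[1][1] = 5 + -1 = 4) = 4 (attained at k = 1)
  C[1][0] = min over k of (A[1][0] + B[0][0] = -3 + 3 = 0, A[1][1] + B[1][0] = 10 + 5 = 15) = 0 (attained at k = 0)
  C[1][1] = min over k of (A[1][0] + B[0][1] = -3 + 7 = 4, A[1][1] + B[1][1] = 10 + -1 = 9) = 4 (attained at k = 0)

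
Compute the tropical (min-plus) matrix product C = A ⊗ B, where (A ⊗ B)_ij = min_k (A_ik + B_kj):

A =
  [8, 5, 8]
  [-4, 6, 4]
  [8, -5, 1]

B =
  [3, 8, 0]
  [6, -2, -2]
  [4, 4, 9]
A ⊗ B =
  [11, 3, 3]
  [-1, 4, -4]
  [1, -7, -7]

Apply the min-plus product entry-by-entry:
  C[0][0] = min over k of (A[0][0] + B[0][0] = 8 + 3 = 11, A[0][1] + B[1][0] = 5 + 6 = 11, A[0][2] + B[2][0] = 8 + 4 = 12) = 11 (attained at k = 0)
  C[0][1] = min over k of (A[0][0] + B[0][1] = 8 + 8 = 16, A[0][1] + B[1][1] = 5 + -2 = 3, A[0][2] + B[2][1] = 8 + 4 = 12) = 3 (attained at k = 1)
  C[0][2] = min over k of (A[0][0] + B[0][2] = 8 + 0 = 8, A[0][1] + B[1][2] = 5 + -2 = 3, A[0][2] + B[2][2] = 8 + 9 = 17) = 3 (attained at k = 1)
  C[1][0] = min over k of (A[1][0] + B[0][0] = -4 + 3 = -1, A[1][1] + B[1][0] = 6 + 6 = 12, A[1][2] + B[2][0] = 4 + 4 = 8) = -1 (attained at k = 0)
  C[1][1] = min over k of (A[1][0] + B[0][1] = -4 + 8 = 4, A[1][1] + B[1][1] = 6 + -2 = 4, A[1][2] + B[2][1] = 4 + 4 = 8) = 4 (attained at k = 0)
  C[1][2] = min over k of (A[1][0] + B[0][2] = -4 + 0 = -4, A[1][1] + B[1][2] = 6 + -2 = 4, A[1][2] + B[2][2] = 4 + 9 = 13) = -4 (attained at k = 0)
  C[2][0] = min over k of (A[2][0] + B[0][0] = 8 + 3 = 11, A[2][1] + B[1][0] = -5 + 6 = 1, A[2][2] + B[2][0] = 1 + 4 = 5) = 1 (attained at k = 1)
  C[2][1] = min over k of (A[2][0] + B[0][1] = 8 + 8 = 16, A[2][1] + B[1][1] = -5 + -2 = -7, A[2][2] + B[2][1] = 1 + 4 = 5) = -7 (attained at k = 1)
  C[2][2] = min over k of (A[2][0] + B[0][2] = 8 + 0 = 8, A[2][1] + B[1][2] = -5 + -2 = -7, A[2][2] + B[2][2] = 1 + 9 = 10) = -7 (attained at k = 1)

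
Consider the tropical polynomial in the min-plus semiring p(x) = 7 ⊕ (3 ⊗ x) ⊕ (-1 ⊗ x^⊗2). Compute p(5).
p(5) = 7

A tropical monomial a ⊗ x^⊗i evaluates to a + i · x. Evaluating each term at x = 5:
  Term 0 contributes 7 + 0 · 5 = 7
  Term 1 contributes 3 + 1 · 5 = 8
  Term 2 contributes -1 + 2 · 5 = 9
p(5) = ⊕ of these = min[7, 8, 9] = 7.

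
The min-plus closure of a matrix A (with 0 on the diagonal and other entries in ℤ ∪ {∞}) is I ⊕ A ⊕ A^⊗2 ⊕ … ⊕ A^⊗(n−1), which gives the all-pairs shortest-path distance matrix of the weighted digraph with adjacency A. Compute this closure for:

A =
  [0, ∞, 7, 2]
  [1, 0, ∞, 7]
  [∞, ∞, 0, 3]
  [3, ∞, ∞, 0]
Closure =
  [0, ∞, 7, 2]
  [1, 0, 8, 3]
  [6, ∞, 0, 3]
  [3, ∞, 10, 0]

This is the Floyd-Warshall all-pairs shortest-path computation. For each intermediate vertex k = 0, 1, …, 3, update dist[i][j] ← min(dist[i][j], dist[i][k] + dist[k][j]). The final matrix gives, for each (i, j), the minimum total weight of any directed path from i to j (possibly empty when i = j).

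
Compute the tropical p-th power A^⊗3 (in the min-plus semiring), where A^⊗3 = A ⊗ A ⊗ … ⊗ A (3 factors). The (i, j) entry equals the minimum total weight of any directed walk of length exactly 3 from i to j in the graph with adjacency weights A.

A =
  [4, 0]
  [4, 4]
A^⊗3 =
  [8, 4]
  [8, 8]

Each entry (A^⊗3)_ij equals the minimum over all length-3 walks i = v_0 → v_1 → … → v_3 = j of Σ_t A[v_t][v_{t+1}]. For example, for (i, j) = (0, 1) we minimise over 4 possible intermediate vertex sequences; the minimum is 4, attained along the walk 0 → 1 → 0 → 1.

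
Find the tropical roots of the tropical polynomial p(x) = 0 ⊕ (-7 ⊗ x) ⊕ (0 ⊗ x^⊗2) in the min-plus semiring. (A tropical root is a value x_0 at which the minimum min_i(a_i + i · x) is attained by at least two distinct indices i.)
Roots: {-7, 7}

Each tropical root is a break point of the lower envelope of the lines y = a_i + i · x (there are 3 lines, with slopes 0, 1, ..., 2). Only the lines that attain the minimum somewhere contribute to roots; other lines are dominated. Here the surviving (envelope) indices are i = 2, i = 1, i = 0.
Intersections between consecutive envelope lines give the roots: for adjacent envelope indices i < j the intersection is x = (a_i − a_j) / (j − i). Reading off the sorted break points: {-7, 7}.
Verification: at each break x_0, at least two indices attain the minimum of min_i(a_i + i · x_0).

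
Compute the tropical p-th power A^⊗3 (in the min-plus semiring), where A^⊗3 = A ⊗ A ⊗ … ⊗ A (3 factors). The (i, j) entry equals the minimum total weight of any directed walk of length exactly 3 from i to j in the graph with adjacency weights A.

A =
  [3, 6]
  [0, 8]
A^⊗3 =
  [9, 12]
  [6, 9]

Each entry (A^⊗3)_ij equals the minimum over all length-3 walks i = v_0 → v_1 → … → v_3 = j of Σ_t A[v_t][v_{t+1}]. For example, for (i, j) = (0, 1) we minimise over 4 possible intermediate vertex sequences; the minimum is 12, attained along the walk 0 → 0 → 0 → 1.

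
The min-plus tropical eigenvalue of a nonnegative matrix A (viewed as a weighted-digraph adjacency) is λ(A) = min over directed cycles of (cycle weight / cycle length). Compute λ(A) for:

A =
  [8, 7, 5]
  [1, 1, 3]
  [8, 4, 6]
λ(A) = 1

Enumerate directed cycles and compute their means (weight / length). Sample:
  cycle 0 → 0: weight = 8, length = 1, mean = 8/1 ≈ 8.000
  cycle 1 → 1: weight = 1, length = 1, mean = 1/1 ≈ 1.000
  cycle 2 → 2: weight = 6, length = 1, mean = 6/1 ≈ 6.000
  cycle 0 → 1 → 0: weight = 8, length = 2, mean = 8/2 ≈ 4.000
  cycle 0 → 2 → 0: weight = 13, length = 2, mean = 13/2 ≈ 6.500
  cycle 1 → 0 → 1: weight = 8, length = 2, mean = 8/2 ≈ 4.000
Minimum mean = 1.000, attained e.g. along the cycle 1 → 1 with weight 1 and length 1. So λ(A) = 1/1 = 1.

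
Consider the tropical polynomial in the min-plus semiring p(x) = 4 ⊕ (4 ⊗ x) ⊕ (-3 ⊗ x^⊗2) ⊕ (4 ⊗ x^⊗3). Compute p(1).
p(1) = -1

A tropical monomial a ⊗ x^⊗i evaluates to a + i · x. Evaluating each term at x = 1:
  Term 0 contributes 4 + 0 · 1 = 4
  Term 1 contributes 4 + 1 · 1 = 5
  Term 2 contributes -3 + 2 · 1 = -1
  Term 3 contributes 4 + 3 · 1 = 7
p(1) = ⊕ of these = min[4, 5, -1, 7] = -1.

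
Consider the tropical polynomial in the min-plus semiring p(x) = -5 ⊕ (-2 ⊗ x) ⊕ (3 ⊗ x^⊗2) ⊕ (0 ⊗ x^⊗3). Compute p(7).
p(7) = -5

A tropical monomial a ⊗ x^⊗i evaluates to a + i · x. Evaluating each term at x = 7:
  Term 0 contributes -5 + 0 · 7 = -5
  Term 1 contributes -2 + 1 · 7 = 5
  Term 2 contributes 3 + 2 · 7 = 17
  Term 3 contributes 0 + 3 · 7 = 21
p(7) = ⊕ of these = min[-5, 5, 17, 21] = -5.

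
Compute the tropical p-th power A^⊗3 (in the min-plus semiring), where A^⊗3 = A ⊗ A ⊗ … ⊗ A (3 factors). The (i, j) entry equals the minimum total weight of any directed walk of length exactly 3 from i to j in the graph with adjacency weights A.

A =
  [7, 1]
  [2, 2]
A^⊗3 =
  [5, 4]
  [5, 5]

Each entry (A^⊗3)_ij equals the minimum over all length-3 walks i = v_0 → v_1 → … → v_3 = j of Σ_t A[v_t][v_{t+1}]. For example, for (i, j) = (0, 1) we minimise over 4 possible intermediate vertex sequences; the minimum is 4, attained along the walk 0 → 1 → 0 → 1.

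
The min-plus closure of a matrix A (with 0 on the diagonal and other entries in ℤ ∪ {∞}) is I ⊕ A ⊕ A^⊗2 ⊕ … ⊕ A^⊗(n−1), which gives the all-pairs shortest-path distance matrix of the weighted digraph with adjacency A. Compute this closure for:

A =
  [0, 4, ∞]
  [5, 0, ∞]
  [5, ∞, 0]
Closure =
  [0, 4, ∞]
  [5, 0, ∞]
  [5, 9, 0]

This is the Floyd-Warshall all-pairs shortest-path computation. For each intermediate vertex k = 0, 1, …, 2, update dist[i][j] ← min(dist[i][j], dist[i][k] + dist[k][j]). The final matrix gives, for each (i, j), the minimum total weight of any directed path from i to j (possibly empty when i = j).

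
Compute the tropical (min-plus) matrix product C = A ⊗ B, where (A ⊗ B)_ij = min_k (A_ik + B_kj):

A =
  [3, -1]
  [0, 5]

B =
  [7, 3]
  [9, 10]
A ⊗ B =
  [8, 6]
  [7, 3]

Apply the min-plus product entry-by-entry:
  C[0][0] = min over k of (A[0][0] + B[0][0] = 3 + 7 = 10, A[0][1] + B[1][0] = -1 + 9 = 8) = 8 (attained at k = 1)
  C[0][1] = min over k of (A[0][0] + B[0][1] = 3 + 3 = 6, A[0][1] + B[1][1] = -1 + 10 = 9) = 6 (attained at k = 0)
  C[1][0] = min over k of (A[1][0] + B[0][0] = 0 + 7 = 7, A[1][1] + B[1][0] = 5 + 9 = 14) = 7 (attained at k = 0)
  C[1][1] = min over k of (A[1][0] + B[0][1] = 0 + 3 = 3, A[1][1] + B[1][1] = 5 + 10 = 15) = 3 (attained at k = 0)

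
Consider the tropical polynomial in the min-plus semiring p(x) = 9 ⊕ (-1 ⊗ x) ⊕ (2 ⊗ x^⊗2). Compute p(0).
p(0) = -1

A tropical monomial a ⊗ x^⊗i evaluates to a + i · x. Evaluating each term at x = 0:
  Term 0 contributes 9 + 0 · 0 = 9
  Term 1 contributes -1 + 1 · 0 = -1
  Term 2 contributes 2 + 2 · 0 = 2
p(0) = ⊕ of these = min[9, -1, 2] = -1.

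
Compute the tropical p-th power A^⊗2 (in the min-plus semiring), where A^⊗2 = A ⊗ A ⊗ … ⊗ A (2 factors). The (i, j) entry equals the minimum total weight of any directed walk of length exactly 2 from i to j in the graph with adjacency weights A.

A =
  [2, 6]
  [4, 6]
A^⊗2 =
  [4, 8]
  [6, 10]

Each entry (A^⊗2)_ij equals the minimum over all length-2 walks i = v_0 → v_1 → … → v_2 = j of Σ_t A[v_t][v_{t+1}]. For example, for (i, j) = (0, 1) we minimise over 2 possible intermediate vertex sequences; the minimum is 8, attained along the walk 0 → 0 → 1.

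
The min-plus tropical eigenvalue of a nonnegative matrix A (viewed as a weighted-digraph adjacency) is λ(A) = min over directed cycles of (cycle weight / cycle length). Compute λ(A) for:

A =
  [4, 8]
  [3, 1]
λ(A) = 1

Enumerate directed cycles and compute their means (weight / length). Sample:
  cycle 0 → 0: weight = 4, length = 1, mean = 4/1 ≈ 4.000
  cycle 1 → 1: weight = 1, length = 1, mean = 1/1 ≈ 1.000
  cycle 0 → 1 → 0: weight = 11, length = 2, mean = 11/2 ≈ 5.500
  cycle 1 → 0 → 1: weight = 11, length = 2, mean = 11/2 ≈ 5.500
Minimum mean = 1.000, attained e.g. along the cycle 1 → 1 with weight 1 and length 1. So λ(A) = 1/1 = 1.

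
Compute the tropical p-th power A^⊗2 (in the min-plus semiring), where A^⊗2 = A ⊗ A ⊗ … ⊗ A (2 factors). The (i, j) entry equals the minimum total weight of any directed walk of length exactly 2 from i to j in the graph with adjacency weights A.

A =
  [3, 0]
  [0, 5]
A^⊗2 =
  [0, 3]
  [3, 0]

Each entry (A^⊗2)_ij equals the minimum over all length-2 walks i = v_0 → v_1 → … → v_2 = j of Σ_t A[v_t][v_{t+1}]. For example, for (i, j) = (0, 1) we minimise over 2 possible intermediate vertex sequences; the minimum is 3, attained along the walk 0 → 0 → 1.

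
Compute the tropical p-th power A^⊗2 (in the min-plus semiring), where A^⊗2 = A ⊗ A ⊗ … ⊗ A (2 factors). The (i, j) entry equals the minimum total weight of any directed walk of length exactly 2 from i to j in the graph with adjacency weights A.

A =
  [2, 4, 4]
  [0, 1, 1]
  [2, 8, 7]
A^⊗2 =
  [4, 5, 5]
  [1, 2, 2]
  [4, 6, 6]

Each entry (A^⊗2)_ij equals the minimum over all length-2 walks i = v_0 → v_1 → … → v_2 = j of Σ_t A[v_t][v_{t+1}]. For example, for (i, j) = (0, 2) we minimise over 3 possible intermediate vertex sequences; the minimum is 5, attained along the walk 0 → 1 → 2.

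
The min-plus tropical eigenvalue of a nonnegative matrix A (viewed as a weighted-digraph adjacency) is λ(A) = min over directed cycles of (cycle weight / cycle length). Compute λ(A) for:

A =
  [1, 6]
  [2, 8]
λ(A) = 1

Enumerate directed cycles and compute their means (weight / length). Sample:
  cycle 0 → 0: weight = 1, length = 1, mean = 1/1 ≈ 1.000
  cycle 1 → 1: weight = 8, length = 1, mean = 8/1 ≈ 8.000
  cycle 0 → 1 → 0: weight = 8, length = 2, mean = 8/2 ≈ 4.000
  cycle 1 → 0 → 1: weight = 8, length = 2, mean = 8/2 ≈ 4.000
Minimum mean = 1.000, attained e.g. along the cycle 0 → 0 with weight 1 and length 1. So λ(A) = 1/1 = 1.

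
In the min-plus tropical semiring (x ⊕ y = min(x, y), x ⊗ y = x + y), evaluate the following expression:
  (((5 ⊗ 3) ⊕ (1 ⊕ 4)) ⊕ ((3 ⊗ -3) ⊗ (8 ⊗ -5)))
(((5 ⊗ 3) ⊕ (1 ⊕ 4)) ⊕ ((3 ⊗ -3) ⊗ (8 ⊗ -5))) = 1

Expand innermost to outermost. Recall ⊕ takes the minimum of its arguments and ⊗ takes their sum. Working out the expression (((5 ⊗ 3) ⊕ (1 ⊕ 4)) ⊕ ((3 ⊗ -3) ⊗ (8 ⊗ -5))) gives 1.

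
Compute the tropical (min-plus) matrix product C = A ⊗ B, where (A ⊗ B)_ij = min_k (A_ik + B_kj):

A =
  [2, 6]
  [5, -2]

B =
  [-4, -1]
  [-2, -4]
A ⊗ B =
  [-2, 1]
  [-4, -6]

Apply the min-plus product entry-by-entry:
  C[0][0] = min over k of (A[0][0] + B[0][0] = 2 + -4 = -2, A[0][1] + B[1][0] = 6 + -2 = 4) = -2 (attained at k = 0)
  C[0][1] = min over k of (A[0][0] + B[0][1] = 2 + -1 = 1, A[0][1] + B[1][1] = 6 + -4 = 2) = 1 (attained at k = 0)
  C[1][0] = min over k of (A[1][0] + B[0][0] = 5 + -4 = 1, A[1][1] + B[1][0] = -2 + -2 = -4) = -4 (attained at k = 1)
  C[1][1] = min over k of (A[1][0] + B[0][1] = 5 + -1 = 4, A[1][1] + B[1][1] = -2 + -4 = -6) = -6 (attained at k = 1)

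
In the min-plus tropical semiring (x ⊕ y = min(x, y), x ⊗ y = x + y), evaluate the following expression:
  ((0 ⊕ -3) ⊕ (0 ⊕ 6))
((0 ⊕ -3) ⊕ (0 ⊕ 6)) = -3

Expand innermost to outermost. Recall ⊕ takes the minimum of its arguments and ⊗ takes their sum. Working out the expression ((0 ⊕ -3) ⊕ (0 ⊕ 6)) gives -3.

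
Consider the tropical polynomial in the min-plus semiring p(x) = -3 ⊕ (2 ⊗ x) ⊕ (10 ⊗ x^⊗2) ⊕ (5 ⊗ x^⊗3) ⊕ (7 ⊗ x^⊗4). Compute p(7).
p(7) = -3

A tropical monomial a ⊗ x^⊗i evaluates to a + i · x. Evaluating each term at x = 7:
  Term 0 contributes -3 + 0 · 7 = -3
  Term 1 contributes 2 + 1 · 7 = 9
  Term 2 contributes 10 + 2 · 7 = 24
  Term 3 contributes 5 + 3 · 7 = 26
  Term 4 contributes 7 + 4 · 7 = 35
p(7) = ⊕ of these = min[-3, 9, 24, 26, 35] = -3.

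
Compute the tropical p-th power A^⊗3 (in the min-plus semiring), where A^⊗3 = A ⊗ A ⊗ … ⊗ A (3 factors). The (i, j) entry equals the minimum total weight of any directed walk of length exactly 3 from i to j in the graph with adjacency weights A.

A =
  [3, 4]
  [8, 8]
A^⊗3 =
  [9, 10]
  [14, 15]

Each entry (A^⊗3)_ij equals the minimum over all length-3 walks i = v_0 → v_1 → … → v_3 = j of Σ_t A[v_t][v_{t+1}]. For example, for (i, j) = (0, 1) we minimise over 4 possible intermediate vertex sequences; the minimum is 10, attained along the walk 0 → 0 → 0 → 1.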